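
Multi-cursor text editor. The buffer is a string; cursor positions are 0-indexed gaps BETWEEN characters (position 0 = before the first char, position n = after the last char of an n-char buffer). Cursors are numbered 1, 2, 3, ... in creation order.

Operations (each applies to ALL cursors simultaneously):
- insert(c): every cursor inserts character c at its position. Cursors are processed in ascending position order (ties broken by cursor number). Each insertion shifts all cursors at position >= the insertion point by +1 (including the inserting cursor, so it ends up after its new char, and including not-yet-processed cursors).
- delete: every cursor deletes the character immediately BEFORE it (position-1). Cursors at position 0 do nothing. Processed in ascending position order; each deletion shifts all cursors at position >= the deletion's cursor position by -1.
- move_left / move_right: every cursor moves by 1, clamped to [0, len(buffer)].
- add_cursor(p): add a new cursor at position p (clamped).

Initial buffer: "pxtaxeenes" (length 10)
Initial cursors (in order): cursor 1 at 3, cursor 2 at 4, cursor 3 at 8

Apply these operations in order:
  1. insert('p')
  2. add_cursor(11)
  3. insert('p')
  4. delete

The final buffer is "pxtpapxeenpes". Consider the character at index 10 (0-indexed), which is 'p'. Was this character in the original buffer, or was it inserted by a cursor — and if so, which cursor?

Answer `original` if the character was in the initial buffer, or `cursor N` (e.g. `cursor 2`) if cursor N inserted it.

Answer: cursor 3

Derivation:
After op 1 (insert('p')): buffer="pxtpapxeenpes" (len 13), cursors c1@4 c2@6 c3@11, authorship ...1.2....3..
After op 2 (add_cursor(11)): buffer="pxtpapxeenpes" (len 13), cursors c1@4 c2@6 c3@11 c4@11, authorship ...1.2....3..
After op 3 (insert('p')): buffer="pxtppappxeenpppes" (len 17), cursors c1@5 c2@8 c3@15 c4@15, authorship ...11.22....334..
After op 4 (delete): buffer="pxtpapxeenpes" (len 13), cursors c1@4 c2@6 c3@11 c4@11, authorship ...1.2....3..
Authorship (.=original, N=cursor N): . . . 1 . 2 . . . . 3 . .
Index 10: author = 3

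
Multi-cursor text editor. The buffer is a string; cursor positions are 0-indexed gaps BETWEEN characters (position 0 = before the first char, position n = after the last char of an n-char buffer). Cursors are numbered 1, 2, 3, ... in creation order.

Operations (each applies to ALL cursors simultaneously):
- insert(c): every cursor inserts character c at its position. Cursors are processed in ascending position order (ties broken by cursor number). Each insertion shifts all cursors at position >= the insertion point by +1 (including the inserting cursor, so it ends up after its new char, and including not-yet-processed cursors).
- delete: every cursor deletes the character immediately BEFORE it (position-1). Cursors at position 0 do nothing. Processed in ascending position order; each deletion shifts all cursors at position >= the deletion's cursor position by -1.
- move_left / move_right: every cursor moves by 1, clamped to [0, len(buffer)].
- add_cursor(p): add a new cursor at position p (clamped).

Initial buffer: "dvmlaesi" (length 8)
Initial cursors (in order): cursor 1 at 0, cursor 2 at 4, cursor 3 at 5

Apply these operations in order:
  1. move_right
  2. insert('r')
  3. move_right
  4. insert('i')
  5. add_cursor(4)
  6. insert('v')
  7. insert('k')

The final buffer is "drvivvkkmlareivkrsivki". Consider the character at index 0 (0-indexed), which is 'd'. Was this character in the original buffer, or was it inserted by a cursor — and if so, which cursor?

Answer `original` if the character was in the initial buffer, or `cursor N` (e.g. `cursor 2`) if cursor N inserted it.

After op 1 (move_right): buffer="dvmlaesi" (len 8), cursors c1@1 c2@5 c3@6, authorship ........
After op 2 (insert('r')): buffer="drvmlarersi" (len 11), cursors c1@2 c2@7 c3@9, authorship .1....2.3..
After op 3 (move_right): buffer="drvmlarersi" (len 11), cursors c1@3 c2@8 c3@10, authorship .1....2.3..
After op 4 (insert('i')): buffer="drvimlareirsii" (len 14), cursors c1@4 c2@10 c3@13, authorship .1.1...2.23.3.
After op 5 (add_cursor(4)): buffer="drvimlareirsii" (len 14), cursors c1@4 c4@4 c2@10 c3@13, authorship .1.1...2.23.3.
After op 6 (insert('v')): buffer="drvivvmlareivrsivi" (len 18), cursors c1@6 c4@6 c2@13 c3@17, authorship .1.114...2.223.33.
After op 7 (insert('k')): buffer="drvivvkkmlareivkrsivki" (len 22), cursors c1@8 c4@8 c2@16 c3@21, authorship .1.11414...2.2223.333.
Authorship (.=original, N=cursor N): . 1 . 1 1 4 1 4 . . . 2 . 2 2 2 3 . 3 3 3 .
Index 0: author = original

Answer: original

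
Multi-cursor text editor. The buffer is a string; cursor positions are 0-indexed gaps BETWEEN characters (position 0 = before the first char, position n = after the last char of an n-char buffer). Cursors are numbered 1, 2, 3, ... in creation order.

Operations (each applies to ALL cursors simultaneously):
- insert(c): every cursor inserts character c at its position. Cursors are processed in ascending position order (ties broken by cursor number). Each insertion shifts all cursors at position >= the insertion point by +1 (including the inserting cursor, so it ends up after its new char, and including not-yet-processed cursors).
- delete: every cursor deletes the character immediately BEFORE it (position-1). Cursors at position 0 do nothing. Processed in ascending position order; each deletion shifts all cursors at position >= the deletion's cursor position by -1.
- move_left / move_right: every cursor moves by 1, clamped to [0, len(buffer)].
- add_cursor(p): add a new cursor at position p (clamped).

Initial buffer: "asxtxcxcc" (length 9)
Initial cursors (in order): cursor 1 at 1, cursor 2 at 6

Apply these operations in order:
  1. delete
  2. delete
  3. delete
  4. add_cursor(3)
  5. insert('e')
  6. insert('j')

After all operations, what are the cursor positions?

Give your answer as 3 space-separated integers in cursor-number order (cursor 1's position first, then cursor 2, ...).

Answer: 2 6 9

Derivation:
After op 1 (delete): buffer="sxtxxcc" (len 7), cursors c1@0 c2@4, authorship .......
After op 2 (delete): buffer="sxtxcc" (len 6), cursors c1@0 c2@3, authorship ......
After op 3 (delete): buffer="sxxcc" (len 5), cursors c1@0 c2@2, authorship .....
After op 4 (add_cursor(3)): buffer="sxxcc" (len 5), cursors c1@0 c2@2 c3@3, authorship .....
After op 5 (insert('e')): buffer="esxexecc" (len 8), cursors c1@1 c2@4 c3@6, authorship 1..2.3..
After op 6 (insert('j')): buffer="ejsxejxejcc" (len 11), cursors c1@2 c2@6 c3@9, authorship 11..22.33..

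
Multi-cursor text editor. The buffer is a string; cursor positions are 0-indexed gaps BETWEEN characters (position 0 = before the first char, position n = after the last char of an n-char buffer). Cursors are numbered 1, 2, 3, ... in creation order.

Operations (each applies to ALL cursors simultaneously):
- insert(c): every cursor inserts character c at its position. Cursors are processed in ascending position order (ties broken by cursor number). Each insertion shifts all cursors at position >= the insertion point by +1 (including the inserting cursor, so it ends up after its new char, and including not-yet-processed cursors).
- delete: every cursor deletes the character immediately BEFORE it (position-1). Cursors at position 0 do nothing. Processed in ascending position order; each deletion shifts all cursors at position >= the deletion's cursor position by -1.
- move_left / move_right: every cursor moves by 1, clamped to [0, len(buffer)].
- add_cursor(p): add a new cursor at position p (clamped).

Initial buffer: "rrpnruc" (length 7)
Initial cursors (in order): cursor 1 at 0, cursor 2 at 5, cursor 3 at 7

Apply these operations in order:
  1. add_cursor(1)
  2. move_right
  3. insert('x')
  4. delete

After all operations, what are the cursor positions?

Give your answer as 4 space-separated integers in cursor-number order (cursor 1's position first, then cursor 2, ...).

After op 1 (add_cursor(1)): buffer="rrpnruc" (len 7), cursors c1@0 c4@1 c2@5 c3@7, authorship .......
After op 2 (move_right): buffer="rrpnruc" (len 7), cursors c1@1 c4@2 c2@6 c3@7, authorship .......
After op 3 (insert('x')): buffer="rxrxpnruxcx" (len 11), cursors c1@2 c4@4 c2@9 c3@11, authorship .1.4....2.3
After op 4 (delete): buffer="rrpnruc" (len 7), cursors c1@1 c4@2 c2@6 c3@7, authorship .......

Answer: 1 6 7 2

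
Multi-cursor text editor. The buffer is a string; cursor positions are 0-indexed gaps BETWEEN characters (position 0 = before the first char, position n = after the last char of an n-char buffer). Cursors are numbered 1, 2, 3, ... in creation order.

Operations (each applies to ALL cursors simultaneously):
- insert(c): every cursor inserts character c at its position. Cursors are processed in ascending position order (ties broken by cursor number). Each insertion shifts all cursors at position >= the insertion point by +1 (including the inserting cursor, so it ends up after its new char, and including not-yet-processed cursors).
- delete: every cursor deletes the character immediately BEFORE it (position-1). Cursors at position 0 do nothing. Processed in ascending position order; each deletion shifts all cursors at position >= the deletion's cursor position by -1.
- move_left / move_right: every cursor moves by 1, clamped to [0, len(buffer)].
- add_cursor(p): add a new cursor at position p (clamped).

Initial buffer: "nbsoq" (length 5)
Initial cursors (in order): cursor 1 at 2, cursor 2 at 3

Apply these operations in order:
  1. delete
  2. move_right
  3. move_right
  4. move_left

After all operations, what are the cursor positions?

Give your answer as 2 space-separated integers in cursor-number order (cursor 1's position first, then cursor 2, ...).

Answer: 2 2

Derivation:
After op 1 (delete): buffer="noq" (len 3), cursors c1@1 c2@1, authorship ...
After op 2 (move_right): buffer="noq" (len 3), cursors c1@2 c2@2, authorship ...
After op 3 (move_right): buffer="noq" (len 3), cursors c1@3 c2@3, authorship ...
After op 4 (move_left): buffer="noq" (len 3), cursors c1@2 c2@2, authorship ...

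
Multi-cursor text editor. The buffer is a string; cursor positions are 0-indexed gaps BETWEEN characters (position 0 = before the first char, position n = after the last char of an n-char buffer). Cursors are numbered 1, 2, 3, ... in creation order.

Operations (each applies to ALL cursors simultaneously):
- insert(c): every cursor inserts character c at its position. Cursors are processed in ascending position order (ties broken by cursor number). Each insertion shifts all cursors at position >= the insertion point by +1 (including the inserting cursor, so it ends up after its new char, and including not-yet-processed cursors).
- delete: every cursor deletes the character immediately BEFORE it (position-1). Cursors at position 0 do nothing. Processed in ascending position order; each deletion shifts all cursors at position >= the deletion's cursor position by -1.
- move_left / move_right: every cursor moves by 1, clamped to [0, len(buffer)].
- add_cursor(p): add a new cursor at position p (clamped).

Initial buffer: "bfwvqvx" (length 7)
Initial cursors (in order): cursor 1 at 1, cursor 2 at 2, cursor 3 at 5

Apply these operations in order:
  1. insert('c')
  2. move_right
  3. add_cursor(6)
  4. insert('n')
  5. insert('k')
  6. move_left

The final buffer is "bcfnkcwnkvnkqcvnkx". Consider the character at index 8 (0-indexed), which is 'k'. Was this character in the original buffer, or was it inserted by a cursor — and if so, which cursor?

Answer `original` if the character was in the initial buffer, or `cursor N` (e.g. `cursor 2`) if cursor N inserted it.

After op 1 (insert('c')): buffer="bcfcwvqcvx" (len 10), cursors c1@2 c2@4 c3@8, authorship .1.2...3..
After op 2 (move_right): buffer="bcfcwvqcvx" (len 10), cursors c1@3 c2@5 c3@9, authorship .1.2...3..
After op 3 (add_cursor(6)): buffer="bcfcwvqcvx" (len 10), cursors c1@3 c2@5 c4@6 c3@9, authorship .1.2...3..
After op 4 (insert('n')): buffer="bcfncwnvnqcvnx" (len 14), cursors c1@4 c2@7 c4@9 c3@13, authorship .1.12.2.4.3.3.
After op 5 (insert('k')): buffer="bcfnkcwnkvnkqcvnkx" (len 18), cursors c1@5 c2@9 c4@12 c3@17, authorship .1.112.22.44.3.33.
After op 6 (move_left): buffer="bcfnkcwnkvnkqcvnkx" (len 18), cursors c1@4 c2@8 c4@11 c3@16, authorship .1.112.22.44.3.33.
Authorship (.=original, N=cursor N): . 1 . 1 1 2 . 2 2 . 4 4 . 3 . 3 3 .
Index 8: author = 2

Answer: cursor 2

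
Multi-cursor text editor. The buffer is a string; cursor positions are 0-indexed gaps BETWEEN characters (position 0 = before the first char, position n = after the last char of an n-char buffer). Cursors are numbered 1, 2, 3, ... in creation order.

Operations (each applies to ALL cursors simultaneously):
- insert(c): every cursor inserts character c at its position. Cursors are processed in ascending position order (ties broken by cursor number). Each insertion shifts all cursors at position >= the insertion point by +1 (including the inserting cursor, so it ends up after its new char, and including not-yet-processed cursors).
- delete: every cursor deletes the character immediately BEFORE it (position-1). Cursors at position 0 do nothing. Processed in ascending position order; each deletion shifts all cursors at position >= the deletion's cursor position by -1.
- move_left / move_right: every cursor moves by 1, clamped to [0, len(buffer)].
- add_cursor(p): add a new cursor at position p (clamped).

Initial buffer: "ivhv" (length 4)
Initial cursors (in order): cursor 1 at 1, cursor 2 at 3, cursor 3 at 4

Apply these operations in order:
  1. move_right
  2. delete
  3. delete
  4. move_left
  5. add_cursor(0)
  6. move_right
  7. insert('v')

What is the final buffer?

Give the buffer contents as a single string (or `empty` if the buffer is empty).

Answer: vvvv

Derivation:
After op 1 (move_right): buffer="ivhv" (len 4), cursors c1@2 c2@4 c3@4, authorship ....
After op 2 (delete): buffer="i" (len 1), cursors c1@1 c2@1 c3@1, authorship .
After op 3 (delete): buffer="" (len 0), cursors c1@0 c2@0 c3@0, authorship 
After op 4 (move_left): buffer="" (len 0), cursors c1@0 c2@0 c3@0, authorship 
After op 5 (add_cursor(0)): buffer="" (len 0), cursors c1@0 c2@0 c3@0 c4@0, authorship 
After op 6 (move_right): buffer="" (len 0), cursors c1@0 c2@0 c3@0 c4@0, authorship 
After op 7 (insert('v')): buffer="vvvv" (len 4), cursors c1@4 c2@4 c3@4 c4@4, authorship 1234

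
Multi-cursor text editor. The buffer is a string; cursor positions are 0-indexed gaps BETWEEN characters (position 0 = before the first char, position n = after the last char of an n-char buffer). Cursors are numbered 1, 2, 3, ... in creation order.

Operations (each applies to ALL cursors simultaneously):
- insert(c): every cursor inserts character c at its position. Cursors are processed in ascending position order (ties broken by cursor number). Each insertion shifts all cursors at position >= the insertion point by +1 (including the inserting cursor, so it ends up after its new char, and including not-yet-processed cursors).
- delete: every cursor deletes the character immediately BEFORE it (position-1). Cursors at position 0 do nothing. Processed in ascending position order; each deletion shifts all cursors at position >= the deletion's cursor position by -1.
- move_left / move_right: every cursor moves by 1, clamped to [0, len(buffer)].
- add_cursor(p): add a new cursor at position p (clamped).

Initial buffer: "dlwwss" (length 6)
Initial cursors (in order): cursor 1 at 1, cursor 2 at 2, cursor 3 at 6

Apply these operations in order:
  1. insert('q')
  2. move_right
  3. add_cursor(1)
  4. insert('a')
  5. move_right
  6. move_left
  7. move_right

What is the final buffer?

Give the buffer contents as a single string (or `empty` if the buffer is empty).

After op 1 (insert('q')): buffer="dqlqwwssq" (len 9), cursors c1@2 c2@4 c3@9, authorship .1.2....3
After op 2 (move_right): buffer="dqlqwwssq" (len 9), cursors c1@3 c2@5 c3@9, authorship .1.2....3
After op 3 (add_cursor(1)): buffer="dqlqwwssq" (len 9), cursors c4@1 c1@3 c2@5 c3@9, authorship .1.2....3
After op 4 (insert('a')): buffer="daqlaqwawssqa" (len 13), cursors c4@2 c1@5 c2@8 c3@13, authorship .41.12.2...33
After op 5 (move_right): buffer="daqlaqwawssqa" (len 13), cursors c4@3 c1@6 c2@9 c3@13, authorship .41.12.2...33
After op 6 (move_left): buffer="daqlaqwawssqa" (len 13), cursors c4@2 c1@5 c2@8 c3@12, authorship .41.12.2...33
After op 7 (move_right): buffer="daqlaqwawssqa" (len 13), cursors c4@3 c1@6 c2@9 c3@13, authorship .41.12.2...33

Answer: daqlaqwawssqa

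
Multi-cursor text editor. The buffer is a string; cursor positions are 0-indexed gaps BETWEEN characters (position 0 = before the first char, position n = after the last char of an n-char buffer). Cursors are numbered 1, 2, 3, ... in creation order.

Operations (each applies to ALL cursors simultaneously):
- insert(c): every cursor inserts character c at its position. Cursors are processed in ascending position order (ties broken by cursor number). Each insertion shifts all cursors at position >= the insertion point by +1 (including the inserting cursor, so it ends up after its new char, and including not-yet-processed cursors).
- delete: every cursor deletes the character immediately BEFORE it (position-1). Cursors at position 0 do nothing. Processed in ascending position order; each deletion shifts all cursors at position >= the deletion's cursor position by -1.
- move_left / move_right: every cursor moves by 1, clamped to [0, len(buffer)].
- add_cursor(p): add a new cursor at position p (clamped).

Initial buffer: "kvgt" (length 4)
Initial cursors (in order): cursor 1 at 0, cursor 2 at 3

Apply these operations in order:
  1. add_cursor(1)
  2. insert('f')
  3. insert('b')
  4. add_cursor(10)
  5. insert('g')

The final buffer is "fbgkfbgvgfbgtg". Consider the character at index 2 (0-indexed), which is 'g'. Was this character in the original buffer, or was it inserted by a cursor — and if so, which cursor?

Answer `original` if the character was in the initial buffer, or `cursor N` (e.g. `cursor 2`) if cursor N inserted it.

After op 1 (add_cursor(1)): buffer="kvgt" (len 4), cursors c1@0 c3@1 c2@3, authorship ....
After op 2 (insert('f')): buffer="fkfvgft" (len 7), cursors c1@1 c3@3 c2@6, authorship 1.3..2.
After op 3 (insert('b')): buffer="fbkfbvgfbt" (len 10), cursors c1@2 c3@5 c2@9, authorship 11.33..22.
After op 4 (add_cursor(10)): buffer="fbkfbvgfbt" (len 10), cursors c1@2 c3@5 c2@9 c4@10, authorship 11.33..22.
After op 5 (insert('g')): buffer="fbgkfbgvgfbgtg" (len 14), cursors c1@3 c3@7 c2@12 c4@14, authorship 111.333..222.4
Authorship (.=original, N=cursor N): 1 1 1 . 3 3 3 . . 2 2 2 . 4
Index 2: author = 1

Answer: cursor 1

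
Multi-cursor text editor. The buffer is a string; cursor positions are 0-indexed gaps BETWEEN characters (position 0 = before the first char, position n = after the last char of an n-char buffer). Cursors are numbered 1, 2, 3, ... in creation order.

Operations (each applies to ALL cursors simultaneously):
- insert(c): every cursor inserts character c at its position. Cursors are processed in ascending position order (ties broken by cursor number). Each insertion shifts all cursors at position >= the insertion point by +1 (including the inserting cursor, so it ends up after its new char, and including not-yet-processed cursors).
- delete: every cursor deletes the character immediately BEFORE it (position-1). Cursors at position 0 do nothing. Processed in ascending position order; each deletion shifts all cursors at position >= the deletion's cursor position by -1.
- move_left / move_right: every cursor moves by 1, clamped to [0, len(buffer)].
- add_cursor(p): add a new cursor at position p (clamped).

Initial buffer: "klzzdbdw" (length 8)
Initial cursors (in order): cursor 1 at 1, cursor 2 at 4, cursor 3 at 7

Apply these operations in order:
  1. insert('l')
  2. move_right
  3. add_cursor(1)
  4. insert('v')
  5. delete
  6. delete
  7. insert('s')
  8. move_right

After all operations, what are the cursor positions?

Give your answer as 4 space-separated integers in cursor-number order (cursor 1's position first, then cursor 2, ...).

After op 1 (insert('l')): buffer="kllzzldbdlw" (len 11), cursors c1@2 c2@6 c3@10, authorship .1...2...3.
After op 2 (move_right): buffer="kllzzldbdlw" (len 11), cursors c1@3 c2@7 c3@11, authorship .1...2...3.
After op 3 (add_cursor(1)): buffer="kllzzldbdlw" (len 11), cursors c4@1 c1@3 c2@7 c3@11, authorship .1...2...3.
After op 4 (insert('v')): buffer="kvllvzzldvbdlwv" (len 15), cursors c4@2 c1@5 c2@10 c3@15, authorship .41.1..2.2..3.3
After op 5 (delete): buffer="kllzzldbdlw" (len 11), cursors c4@1 c1@3 c2@7 c3@11, authorship .1...2...3.
After op 6 (delete): buffer="lzzlbdl" (len 7), cursors c4@0 c1@1 c2@4 c3@7, authorship 1..2..3
After op 7 (insert('s')): buffer="slszzlsbdls" (len 11), cursors c4@1 c1@3 c2@7 c3@11, authorship 411..22..33
After op 8 (move_right): buffer="slszzlsbdls" (len 11), cursors c4@2 c1@4 c2@8 c3@11, authorship 411..22..33

Answer: 4 8 11 2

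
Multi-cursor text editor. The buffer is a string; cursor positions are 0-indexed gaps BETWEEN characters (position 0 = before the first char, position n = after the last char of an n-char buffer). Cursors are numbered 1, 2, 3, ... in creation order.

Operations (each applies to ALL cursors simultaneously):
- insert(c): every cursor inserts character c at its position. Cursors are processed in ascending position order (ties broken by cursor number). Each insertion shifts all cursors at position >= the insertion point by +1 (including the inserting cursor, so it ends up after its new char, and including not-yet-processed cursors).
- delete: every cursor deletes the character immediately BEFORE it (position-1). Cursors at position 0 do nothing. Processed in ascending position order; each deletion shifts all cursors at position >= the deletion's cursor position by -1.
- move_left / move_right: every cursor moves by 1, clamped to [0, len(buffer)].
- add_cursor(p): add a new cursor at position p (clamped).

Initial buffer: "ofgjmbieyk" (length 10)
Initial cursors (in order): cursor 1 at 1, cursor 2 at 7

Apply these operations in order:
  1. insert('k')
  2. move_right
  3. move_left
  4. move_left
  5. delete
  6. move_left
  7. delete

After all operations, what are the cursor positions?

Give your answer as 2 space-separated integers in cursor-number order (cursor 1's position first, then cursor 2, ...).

After op 1 (insert('k')): buffer="okfgjmbikeyk" (len 12), cursors c1@2 c2@9, authorship .1......2...
After op 2 (move_right): buffer="okfgjmbikeyk" (len 12), cursors c1@3 c2@10, authorship .1......2...
After op 3 (move_left): buffer="okfgjmbikeyk" (len 12), cursors c1@2 c2@9, authorship .1......2...
After op 4 (move_left): buffer="okfgjmbikeyk" (len 12), cursors c1@1 c2@8, authorship .1......2...
After op 5 (delete): buffer="kfgjmbkeyk" (len 10), cursors c1@0 c2@6, authorship 1.....2...
After op 6 (move_left): buffer="kfgjmbkeyk" (len 10), cursors c1@0 c2@5, authorship 1.....2...
After op 7 (delete): buffer="kfgjbkeyk" (len 9), cursors c1@0 c2@4, authorship 1....2...

Answer: 0 4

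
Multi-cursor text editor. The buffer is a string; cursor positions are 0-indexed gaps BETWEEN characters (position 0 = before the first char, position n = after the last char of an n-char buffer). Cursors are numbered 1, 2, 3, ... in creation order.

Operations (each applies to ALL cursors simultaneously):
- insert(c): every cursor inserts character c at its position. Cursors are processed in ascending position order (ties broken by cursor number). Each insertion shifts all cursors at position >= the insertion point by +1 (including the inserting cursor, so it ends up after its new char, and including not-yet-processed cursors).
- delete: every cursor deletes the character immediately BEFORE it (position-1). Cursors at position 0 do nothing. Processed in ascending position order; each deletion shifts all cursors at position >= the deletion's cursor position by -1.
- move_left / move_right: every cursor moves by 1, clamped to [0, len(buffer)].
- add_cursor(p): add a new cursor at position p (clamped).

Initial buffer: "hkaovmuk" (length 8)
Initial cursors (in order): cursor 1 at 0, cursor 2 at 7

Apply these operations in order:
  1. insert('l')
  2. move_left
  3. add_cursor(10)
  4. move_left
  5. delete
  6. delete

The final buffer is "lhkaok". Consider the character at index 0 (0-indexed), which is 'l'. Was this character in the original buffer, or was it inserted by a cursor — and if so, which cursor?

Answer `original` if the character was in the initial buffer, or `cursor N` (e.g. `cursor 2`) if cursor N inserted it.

After op 1 (insert('l')): buffer="lhkaovmulk" (len 10), cursors c1@1 c2@9, authorship 1.......2.
After op 2 (move_left): buffer="lhkaovmulk" (len 10), cursors c1@0 c2@8, authorship 1.......2.
After op 3 (add_cursor(10)): buffer="lhkaovmulk" (len 10), cursors c1@0 c2@8 c3@10, authorship 1.......2.
After op 4 (move_left): buffer="lhkaovmulk" (len 10), cursors c1@0 c2@7 c3@9, authorship 1.......2.
After op 5 (delete): buffer="lhkaovuk" (len 8), cursors c1@0 c2@6 c3@7, authorship 1.......
After op 6 (delete): buffer="lhkaok" (len 6), cursors c1@0 c2@5 c3@5, authorship 1.....
Authorship (.=original, N=cursor N): 1 . . . . .
Index 0: author = 1

Answer: cursor 1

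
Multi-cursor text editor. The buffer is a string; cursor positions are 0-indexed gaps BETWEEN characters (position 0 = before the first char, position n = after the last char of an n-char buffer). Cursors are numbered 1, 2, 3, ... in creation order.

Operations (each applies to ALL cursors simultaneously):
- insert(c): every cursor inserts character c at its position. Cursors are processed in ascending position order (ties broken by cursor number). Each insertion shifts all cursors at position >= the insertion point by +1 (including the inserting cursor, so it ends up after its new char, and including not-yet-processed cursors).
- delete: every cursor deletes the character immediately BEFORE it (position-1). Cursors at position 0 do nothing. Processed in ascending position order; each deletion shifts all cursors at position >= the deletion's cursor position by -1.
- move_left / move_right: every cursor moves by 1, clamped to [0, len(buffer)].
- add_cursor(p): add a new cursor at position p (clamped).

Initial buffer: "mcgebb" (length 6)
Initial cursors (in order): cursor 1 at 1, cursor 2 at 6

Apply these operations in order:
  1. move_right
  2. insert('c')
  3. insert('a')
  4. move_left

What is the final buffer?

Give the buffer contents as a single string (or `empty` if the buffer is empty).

Answer: mccagebbca

Derivation:
After op 1 (move_right): buffer="mcgebb" (len 6), cursors c1@2 c2@6, authorship ......
After op 2 (insert('c')): buffer="mccgebbc" (len 8), cursors c1@3 c2@8, authorship ..1....2
After op 3 (insert('a')): buffer="mccagebbca" (len 10), cursors c1@4 c2@10, authorship ..11....22
After op 4 (move_left): buffer="mccagebbca" (len 10), cursors c1@3 c2@9, authorship ..11....22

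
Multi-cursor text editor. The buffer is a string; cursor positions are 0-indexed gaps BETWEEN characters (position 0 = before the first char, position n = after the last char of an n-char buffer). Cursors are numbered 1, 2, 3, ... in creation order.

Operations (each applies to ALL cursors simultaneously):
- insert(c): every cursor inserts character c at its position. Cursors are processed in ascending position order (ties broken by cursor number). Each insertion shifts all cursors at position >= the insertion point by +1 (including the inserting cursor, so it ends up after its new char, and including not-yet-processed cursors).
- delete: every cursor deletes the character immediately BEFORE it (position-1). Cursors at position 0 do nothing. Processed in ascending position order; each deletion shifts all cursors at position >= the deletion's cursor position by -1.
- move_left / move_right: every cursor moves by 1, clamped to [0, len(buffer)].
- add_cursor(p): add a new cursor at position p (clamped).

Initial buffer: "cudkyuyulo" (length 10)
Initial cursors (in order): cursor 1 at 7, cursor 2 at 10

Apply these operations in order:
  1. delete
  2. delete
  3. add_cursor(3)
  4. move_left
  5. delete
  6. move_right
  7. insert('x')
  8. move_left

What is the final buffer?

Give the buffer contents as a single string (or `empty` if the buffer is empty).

After op 1 (delete): buffer="cudkyuul" (len 8), cursors c1@6 c2@8, authorship ........
After op 2 (delete): buffer="cudkyu" (len 6), cursors c1@5 c2@6, authorship ......
After op 3 (add_cursor(3)): buffer="cudkyu" (len 6), cursors c3@3 c1@5 c2@6, authorship ......
After op 4 (move_left): buffer="cudkyu" (len 6), cursors c3@2 c1@4 c2@5, authorship ......
After op 5 (delete): buffer="cdu" (len 3), cursors c3@1 c1@2 c2@2, authorship ...
After op 6 (move_right): buffer="cdu" (len 3), cursors c3@2 c1@3 c2@3, authorship ...
After op 7 (insert('x')): buffer="cdxuxx" (len 6), cursors c3@3 c1@6 c2@6, authorship ..3.12
After op 8 (move_left): buffer="cdxuxx" (len 6), cursors c3@2 c1@5 c2@5, authorship ..3.12

Answer: cdxuxx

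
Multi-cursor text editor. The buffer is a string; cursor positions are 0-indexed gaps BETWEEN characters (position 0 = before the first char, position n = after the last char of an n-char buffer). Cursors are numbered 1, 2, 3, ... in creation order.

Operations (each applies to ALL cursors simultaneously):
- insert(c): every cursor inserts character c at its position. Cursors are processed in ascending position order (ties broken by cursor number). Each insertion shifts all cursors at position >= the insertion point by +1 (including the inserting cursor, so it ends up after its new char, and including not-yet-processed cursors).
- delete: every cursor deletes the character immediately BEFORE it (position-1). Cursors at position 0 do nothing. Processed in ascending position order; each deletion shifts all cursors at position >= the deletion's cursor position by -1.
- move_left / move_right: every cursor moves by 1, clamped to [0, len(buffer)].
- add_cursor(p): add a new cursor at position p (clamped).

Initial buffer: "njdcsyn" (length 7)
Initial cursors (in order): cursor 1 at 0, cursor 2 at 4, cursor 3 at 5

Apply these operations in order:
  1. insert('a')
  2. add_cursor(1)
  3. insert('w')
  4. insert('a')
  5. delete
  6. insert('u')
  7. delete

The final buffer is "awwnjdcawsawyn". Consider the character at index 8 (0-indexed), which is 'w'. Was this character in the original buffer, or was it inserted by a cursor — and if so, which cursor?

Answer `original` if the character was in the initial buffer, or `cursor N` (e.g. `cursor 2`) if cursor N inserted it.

Answer: cursor 2

Derivation:
After op 1 (insert('a')): buffer="anjdcasayn" (len 10), cursors c1@1 c2@6 c3@8, authorship 1....2.3..
After op 2 (add_cursor(1)): buffer="anjdcasayn" (len 10), cursors c1@1 c4@1 c2@6 c3@8, authorship 1....2.3..
After op 3 (insert('w')): buffer="awwnjdcawsawyn" (len 14), cursors c1@3 c4@3 c2@9 c3@12, authorship 114....22.33..
After op 4 (insert('a')): buffer="awwaanjdcawasawayn" (len 18), cursors c1@5 c4@5 c2@12 c3@16, authorship 11414....222.333..
After op 5 (delete): buffer="awwnjdcawsawyn" (len 14), cursors c1@3 c4@3 c2@9 c3@12, authorship 114....22.33..
After op 6 (insert('u')): buffer="awwuunjdcawusawuyn" (len 18), cursors c1@5 c4@5 c2@12 c3@16, authorship 11414....222.333..
After op 7 (delete): buffer="awwnjdcawsawyn" (len 14), cursors c1@3 c4@3 c2@9 c3@12, authorship 114....22.33..
Authorship (.=original, N=cursor N): 1 1 4 . . . . 2 2 . 3 3 . .
Index 8: author = 2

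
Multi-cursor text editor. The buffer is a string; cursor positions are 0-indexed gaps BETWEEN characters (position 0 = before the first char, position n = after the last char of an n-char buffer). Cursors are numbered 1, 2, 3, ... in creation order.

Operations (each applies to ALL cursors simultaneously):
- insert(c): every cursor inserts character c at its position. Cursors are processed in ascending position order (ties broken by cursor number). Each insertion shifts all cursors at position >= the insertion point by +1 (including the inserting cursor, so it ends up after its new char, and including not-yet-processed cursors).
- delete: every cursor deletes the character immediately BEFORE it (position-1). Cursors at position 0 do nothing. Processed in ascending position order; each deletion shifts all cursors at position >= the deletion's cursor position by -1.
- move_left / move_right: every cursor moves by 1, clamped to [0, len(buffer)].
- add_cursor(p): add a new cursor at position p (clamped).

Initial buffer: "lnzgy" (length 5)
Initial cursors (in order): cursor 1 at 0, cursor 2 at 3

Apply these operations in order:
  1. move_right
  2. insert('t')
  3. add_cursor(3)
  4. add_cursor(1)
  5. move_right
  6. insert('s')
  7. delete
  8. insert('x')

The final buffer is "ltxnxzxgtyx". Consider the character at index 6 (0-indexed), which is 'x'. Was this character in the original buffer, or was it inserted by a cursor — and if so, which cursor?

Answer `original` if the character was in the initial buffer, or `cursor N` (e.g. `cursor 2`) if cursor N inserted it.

After op 1 (move_right): buffer="lnzgy" (len 5), cursors c1@1 c2@4, authorship .....
After op 2 (insert('t')): buffer="ltnzgty" (len 7), cursors c1@2 c2@6, authorship .1...2.
After op 3 (add_cursor(3)): buffer="ltnzgty" (len 7), cursors c1@2 c3@3 c2@6, authorship .1...2.
After op 4 (add_cursor(1)): buffer="ltnzgty" (len 7), cursors c4@1 c1@2 c3@3 c2@6, authorship .1...2.
After op 5 (move_right): buffer="ltnzgty" (len 7), cursors c4@2 c1@3 c3@4 c2@7, authorship .1...2.
After op 6 (insert('s')): buffer="ltsnszsgtys" (len 11), cursors c4@3 c1@5 c3@7 c2@11, authorship .14.1.3.2.2
After op 7 (delete): buffer="ltnzgty" (len 7), cursors c4@2 c1@3 c3@4 c2@7, authorship .1...2.
After op 8 (insert('x')): buffer="ltxnxzxgtyx" (len 11), cursors c4@3 c1@5 c3@7 c2@11, authorship .14.1.3.2.2
Authorship (.=original, N=cursor N): . 1 4 . 1 . 3 . 2 . 2
Index 6: author = 3

Answer: cursor 3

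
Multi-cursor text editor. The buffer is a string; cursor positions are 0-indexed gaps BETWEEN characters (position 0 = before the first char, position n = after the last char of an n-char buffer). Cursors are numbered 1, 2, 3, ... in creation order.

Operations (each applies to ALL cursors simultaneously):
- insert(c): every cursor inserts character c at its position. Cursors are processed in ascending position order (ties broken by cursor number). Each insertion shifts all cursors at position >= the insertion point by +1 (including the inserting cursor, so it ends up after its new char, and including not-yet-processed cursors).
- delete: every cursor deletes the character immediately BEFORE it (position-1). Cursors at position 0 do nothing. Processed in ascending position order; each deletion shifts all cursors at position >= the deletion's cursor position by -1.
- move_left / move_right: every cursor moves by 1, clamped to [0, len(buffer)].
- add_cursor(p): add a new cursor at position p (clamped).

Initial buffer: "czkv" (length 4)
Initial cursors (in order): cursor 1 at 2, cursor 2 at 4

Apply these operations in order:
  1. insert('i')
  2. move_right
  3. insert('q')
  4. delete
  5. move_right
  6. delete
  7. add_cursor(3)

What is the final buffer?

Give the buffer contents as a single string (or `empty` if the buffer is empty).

Answer: czik

Derivation:
After op 1 (insert('i')): buffer="czikvi" (len 6), cursors c1@3 c2@6, authorship ..1..2
After op 2 (move_right): buffer="czikvi" (len 6), cursors c1@4 c2@6, authorship ..1..2
After op 3 (insert('q')): buffer="czikqviq" (len 8), cursors c1@5 c2@8, authorship ..1.1.22
After op 4 (delete): buffer="czikvi" (len 6), cursors c1@4 c2@6, authorship ..1..2
After op 5 (move_right): buffer="czikvi" (len 6), cursors c1@5 c2@6, authorship ..1..2
After op 6 (delete): buffer="czik" (len 4), cursors c1@4 c2@4, authorship ..1.
After op 7 (add_cursor(3)): buffer="czik" (len 4), cursors c3@3 c1@4 c2@4, authorship ..1.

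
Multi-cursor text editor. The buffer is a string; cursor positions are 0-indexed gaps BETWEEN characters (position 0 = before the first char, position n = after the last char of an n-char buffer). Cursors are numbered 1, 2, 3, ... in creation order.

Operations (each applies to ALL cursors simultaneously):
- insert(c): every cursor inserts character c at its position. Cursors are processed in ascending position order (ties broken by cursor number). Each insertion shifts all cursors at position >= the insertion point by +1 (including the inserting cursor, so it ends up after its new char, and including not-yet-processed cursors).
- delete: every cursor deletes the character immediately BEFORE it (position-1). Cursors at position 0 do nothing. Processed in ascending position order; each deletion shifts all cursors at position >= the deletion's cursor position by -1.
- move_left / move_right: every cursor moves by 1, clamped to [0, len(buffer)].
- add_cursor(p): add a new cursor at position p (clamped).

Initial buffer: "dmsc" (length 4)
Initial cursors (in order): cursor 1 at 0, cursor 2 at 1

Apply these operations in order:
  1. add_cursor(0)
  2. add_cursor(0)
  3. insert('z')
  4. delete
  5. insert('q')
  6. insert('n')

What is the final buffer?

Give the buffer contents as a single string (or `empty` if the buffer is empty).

After op 1 (add_cursor(0)): buffer="dmsc" (len 4), cursors c1@0 c3@0 c2@1, authorship ....
After op 2 (add_cursor(0)): buffer="dmsc" (len 4), cursors c1@0 c3@0 c4@0 c2@1, authorship ....
After op 3 (insert('z')): buffer="zzzdzmsc" (len 8), cursors c1@3 c3@3 c4@3 c2@5, authorship 134.2...
After op 4 (delete): buffer="dmsc" (len 4), cursors c1@0 c3@0 c4@0 c2@1, authorship ....
After op 5 (insert('q')): buffer="qqqdqmsc" (len 8), cursors c1@3 c3@3 c4@3 c2@5, authorship 134.2...
After op 6 (insert('n')): buffer="qqqnnndqnmsc" (len 12), cursors c1@6 c3@6 c4@6 c2@9, authorship 134134.22...

Answer: qqqnnndqnmsc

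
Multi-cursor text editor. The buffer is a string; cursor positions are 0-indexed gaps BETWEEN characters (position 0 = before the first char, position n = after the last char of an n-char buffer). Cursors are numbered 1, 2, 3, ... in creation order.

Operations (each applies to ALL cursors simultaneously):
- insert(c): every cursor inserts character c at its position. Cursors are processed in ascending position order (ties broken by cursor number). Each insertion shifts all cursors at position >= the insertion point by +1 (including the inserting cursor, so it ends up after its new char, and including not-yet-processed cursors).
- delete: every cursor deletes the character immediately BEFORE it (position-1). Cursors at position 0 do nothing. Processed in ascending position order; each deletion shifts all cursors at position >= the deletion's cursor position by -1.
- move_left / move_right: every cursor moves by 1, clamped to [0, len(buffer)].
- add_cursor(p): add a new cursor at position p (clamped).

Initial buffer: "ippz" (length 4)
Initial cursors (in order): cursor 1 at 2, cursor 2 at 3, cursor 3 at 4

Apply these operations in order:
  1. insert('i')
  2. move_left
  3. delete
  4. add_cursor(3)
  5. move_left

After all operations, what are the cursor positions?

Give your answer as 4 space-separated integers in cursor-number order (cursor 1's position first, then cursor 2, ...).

Answer: 0 1 2 2

Derivation:
After op 1 (insert('i')): buffer="ipipizi" (len 7), cursors c1@3 c2@5 c3@7, authorship ..1.2.3
After op 2 (move_left): buffer="ipipizi" (len 7), cursors c1@2 c2@4 c3@6, authorship ..1.2.3
After op 3 (delete): buffer="iiii" (len 4), cursors c1@1 c2@2 c3@3, authorship .123
After op 4 (add_cursor(3)): buffer="iiii" (len 4), cursors c1@1 c2@2 c3@3 c4@3, authorship .123
After op 5 (move_left): buffer="iiii" (len 4), cursors c1@0 c2@1 c3@2 c4@2, authorship .123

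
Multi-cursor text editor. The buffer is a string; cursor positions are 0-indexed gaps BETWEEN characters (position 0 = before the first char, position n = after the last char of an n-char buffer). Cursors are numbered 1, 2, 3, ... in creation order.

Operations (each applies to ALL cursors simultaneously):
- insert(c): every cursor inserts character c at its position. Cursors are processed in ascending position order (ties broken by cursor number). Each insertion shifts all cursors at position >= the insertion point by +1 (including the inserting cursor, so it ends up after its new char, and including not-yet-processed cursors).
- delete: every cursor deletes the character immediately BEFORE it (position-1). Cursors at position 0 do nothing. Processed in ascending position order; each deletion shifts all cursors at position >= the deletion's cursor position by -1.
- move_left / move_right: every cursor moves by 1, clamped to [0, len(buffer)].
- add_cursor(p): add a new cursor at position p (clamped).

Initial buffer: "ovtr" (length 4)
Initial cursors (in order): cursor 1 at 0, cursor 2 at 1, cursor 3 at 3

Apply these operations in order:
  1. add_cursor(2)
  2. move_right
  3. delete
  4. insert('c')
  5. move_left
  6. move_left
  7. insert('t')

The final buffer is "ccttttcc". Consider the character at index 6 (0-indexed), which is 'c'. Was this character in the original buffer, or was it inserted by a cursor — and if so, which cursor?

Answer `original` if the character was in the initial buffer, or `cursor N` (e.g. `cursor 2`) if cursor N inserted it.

After op 1 (add_cursor(2)): buffer="ovtr" (len 4), cursors c1@0 c2@1 c4@2 c3@3, authorship ....
After op 2 (move_right): buffer="ovtr" (len 4), cursors c1@1 c2@2 c4@3 c3@4, authorship ....
After op 3 (delete): buffer="" (len 0), cursors c1@0 c2@0 c3@0 c4@0, authorship 
After op 4 (insert('c')): buffer="cccc" (len 4), cursors c1@4 c2@4 c3@4 c4@4, authorship 1234
After op 5 (move_left): buffer="cccc" (len 4), cursors c1@3 c2@3 c3@3 c4@3, authorship 1234
After op 6 (move_left): buffer="cccc" (len 4), cursors c1@2 c2@2 c3@2 c4@2, authorship 1234
After op 7 (insert('t')): buffer="ccttttcc" (len 8), cursors c1@6 c2@6 c3@6 c4@6, authorship 12123434
Authorship (.=original, N=cursor N): 1 2 1 2 3 4 3 4
Index 6: author = 3

Answer: cursor 3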